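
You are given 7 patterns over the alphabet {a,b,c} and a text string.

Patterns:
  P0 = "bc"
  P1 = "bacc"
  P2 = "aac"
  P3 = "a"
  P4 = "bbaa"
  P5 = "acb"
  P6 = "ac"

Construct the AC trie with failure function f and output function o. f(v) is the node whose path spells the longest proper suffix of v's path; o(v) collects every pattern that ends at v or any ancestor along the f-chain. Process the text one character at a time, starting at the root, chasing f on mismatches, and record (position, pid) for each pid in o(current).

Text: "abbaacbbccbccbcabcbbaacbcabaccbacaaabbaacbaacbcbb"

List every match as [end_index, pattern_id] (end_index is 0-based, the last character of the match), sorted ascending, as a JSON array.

Construct AC machine:
Trie nodes:
  n0 'ε': a→6 b→1
  n1 'b': a→3 b→9 c→2
  n2 'bc': ·  [P0 ends]
  n3 'ba': c→4
  n4 'bac': c→5
  n5 'bacc': ·  [P1 ends]
  n6 'a': a→7 c→12  [P3 ends]
  n7 'aa': c→8
  n8 'aac': ·  [P2 ends]
  n9 'bb': a→10
  n10 'bba': a→11
  n11 'bbaa': ·  [P4 ends]
  n12 'ac': b→13  [P6 ends]
  n13 'acb': ·  [P5 ends]

BFS fail/out derivation:
  fail(1) 'b': from fail(0)=0 chase 'b': 0 ⇒ 0;  out=∅∪out(0)=∅
  fail(6) 'a': from fail(0)=0 chase 'a': 0 ⇒ 0;  out={3}∪out(0)={3}
  fail(2) 'bc': from fail(1)=0 chase 'c': 0 ⇒ 0;  out={0}∪out(0)={0}
  fail(3) 'ba': from fail(1)=0 chase 'a': 0 ⇒ 6;  out=∅∪out(6)={3}
  fail(7) 'aa': from fail(6)=0 chase 'a': 0 ⇒ 6;  out=∅∪out(6)={3}
  fail(9) 'bb': from fail(1)=0 chase 'b': 0 ⇒ 1;  out=∅∪out(1)=∅
  fail(12) 'ac': from fail(6)=0 chase 'c': 0 ⇒ 0;  out={6}∪out(0)={6}
  fail(4) 'bac': from fail(3)=6 chase 'c': 6 ⇒ 12;  out=∅∪out(12)={6}
  fail(8) 'aac': from fail(7)=6 chase 'c': 6 ⇒ 12;  out={2}∪out(12)={2,6}
  fail(10) 'bba': from fail(9)=1 chase 'a': 1 ⇒ 3;  out=∅∪out(3)={3}
  fail(13) 'acb': from fail(12)=0 chase 'b': 0 ⇒ 1;  out={5}∪out(1)={5}
  fail(5) 'bacc': from fail(4)=12 chase 'c': 12→0 ⇒ 0;  out={1}∪out(0)={1}
  fail(11) 'bbaa': from fail(10)=3 chase 'a': 3→6 ⇒ 7;  out={4}∪out(7)={3,4}

Run:
[0] read 'a'  n0⇒n6  → match P3@[0:0]
[1] read 'b'  n6⇒n1 (fail-walked)
[2] read 'b'  n1⇒n9
[3] read 'a'  n9⇒n10  → match P3@[3:3]
[4] read 'a'  n10⇒n11  → match P3@[4:4],P4@[1:4]
[5] read 'c'  n11⇒n8 (fail-walked)  → match P2@[3:5],P6@[4:5]
[6] read 'b'  n8⇒n13 (fail-walked)  → match P5@[4:6]
[7] read 'b'  n13⇒n9 (fail-walked)
[8] read 'c'  n9⇒n2 (fail-walked)  → match P0@[7:8]
[9] read 'c'  n2⇒n0 (fail-walked)
[10] read 'b'  n0⇒n1
[11] read 'c'  n1⇒n2  → match P0@[10:11]
[12] read 'c'  n2⇒n0 (fail-walked)
[13] read 'b'  n0⇒n1
[14] read 'c'  n1⇒n2  → match P0@[13:14]
[15] read 'a'  n2⇒n6 (fail-walked)  → match P3@[15:15]
[16] read 'b'  n6⇒n1 (fail-walked)
[17] read 'c'  n1⇒n2  → match P0@[16:17]
[18] read 'b'  n2⇒n1 (fail-walked)
[19] read 'b'  n1⇒n9
[20] read 'a'  n9⇒n10  → match P3@[20:20]
[21] read 'a'  n10⇒n11  → match P3@[21:21],P4@[18:21]
[22] read 'c'  n11⇒n8 (fail-walked)  → match P2@[20:22],P6@[21:22]
[23] read 'b'  n8⇒n13 (fail-walked)  → match P5@[21:23]
[24] read 'c'  n13⇒n2 (fail-walked)  → match P0@[23:24]
[25] read 'a'  n2⇒n6 (fail-walked)  → match P3@[25:25]
[26] read 'b'  n6⇒n1 (fail-walked)
[27] read 'a'  n1⇒n3  → match P3@[27:27]
[28] read 'c'  n3⇒n4  → match P6@[27:28]
[29] read 'c'  n4⇒n5  → match P1@[26:29]
[30] read 'b'  n5⇒n1 (fail-walked)
[31] read 'a'  n1⇒n3  → match P3@[31:31]
[32] read 'c'  n3⇒n4  → match P6@[31:32]
[33] read 'a'  n4⇒n6 (fail-walked)  → match P3@[33:33]
[34] read 'a'  n6⇒n7  → match P3@[34:34]
[35] read 'a'  n7⇒n7 (fail-walked)  → match P3@[35:35]
[36] read 'b'  n7⇒n1 (fail-walked)
[37] read 'b'  n1⇒n9
[38] read 'a'  n9⇒n10  → match P3@[38:38]
[39] read 'a'  n10⇒n11  → match P3@[39:39],P4@[36:39]
[40] read 'c'  n11⇒n8 (fail-walked)  → match P2@[38:40],P6@[39:40]
[41] read 'b'  n8⇒n13 (fail-walked)  → match P5@[39:41]
[42] read 'a'  n13⇒n3 (fail-walked)  → match P3@[42:42]
[43] read 'a'  n3⇒n7 (fail-walked)  → match P3@[43:43]
[44] read 'c'  n7⇒n8  → match P2@[42:44],P6@[43:44]
[45] read 'b'  n8⇒n13 (fail-walked)  → match P5@[43:45]
[46] read 'c'  n13⇒n2 (fail-walked)  → match P0@[45:46]
[47] read 'b'  n2⇒n1 (fail-walked)
[48] read 'b'  n1⇒n9

Matches: [[0,3],[3,3],[4,3],[4,4],[5,2],[5,6],[6,5],[8,0],[11,0],[14,0],[15,3],[17,0],[20,3],[21,3],[21,4],[22,2],[22,6],[23,5],[24,0],[25,3],[27,3],[28,6],[29,1],[31,3],[32,6],[33,3],[34,3],[35,3],[38,3],[39,3],[39,4],[40,2],[40,6],[41,5],[42,3],[43,3],[44,2],[44,6],[45,5],[46,0]]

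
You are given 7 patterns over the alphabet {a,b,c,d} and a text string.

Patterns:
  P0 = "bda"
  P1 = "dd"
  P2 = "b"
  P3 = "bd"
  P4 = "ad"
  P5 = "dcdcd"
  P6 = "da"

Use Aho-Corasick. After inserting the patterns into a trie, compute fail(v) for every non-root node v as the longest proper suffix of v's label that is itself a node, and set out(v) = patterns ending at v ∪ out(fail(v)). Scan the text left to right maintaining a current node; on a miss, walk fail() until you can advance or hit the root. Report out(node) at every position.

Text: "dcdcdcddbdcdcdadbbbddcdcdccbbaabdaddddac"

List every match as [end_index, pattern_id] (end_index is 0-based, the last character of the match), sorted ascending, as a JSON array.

Construct AC machine:
Trie (insert patterns):
  n0 'ε': a→6 b→1 d→4
  n1 'b': d→2  ←P2
  n2 'bd': a→3  ←P3
  n3 'bda': ·  ←P0
  n4 'd': a→12 c→8 d→5
  n5 'dd': ·  ←P1
  n6 'a': d→7
  n7 'ad': ·  ←P4
  n8 'dc': d→9
  n9 'dcd': c→10
  n10 'dcdc': d→11
  n11 'dcdcd': ·  ←P5
  n12 'da': ·  ←P6

BFS fail/out derivation:
  fail(1) 'b': from fail(0)=0 chase 'b': 0 ⇒ 0;  out={2}∪out(0)={2}
  fail(4) 'd': from fail(0)=0 chase 'd': 0 ⇒ 0;  out=∅∪out(0)=∅
  fail(6) 'a': from fail(0)=0 chase 'a': 0 ⇒ 0;  out=∅∪out(0)=∅
  fail(2) 'bd': from fail(1)=0 chase 'd': 0 ⇒ 4;  out={3}∪out(4)={3}
  fail(5) 'dd': from fail(4)=0 chase 'd': 0 ⇒ 4;  out={1}∪out(4)={1}
  fail(7) 'ad': from fail(6)=0 chase 'd': 0 ⇒ 4;  out={4}∪out(4)={4}
  fail(8) 'dc': from fail(4)=0 chase 'c': 0 ⇒ 0;  out=∅∪out(0)=∅
  fail(12) 'da': from fail(4)=0 chase 'a': 0 ⇒ 6;  out={6}∪out(6)={6}
  fail(3) 'bda': from fail(2)=4 chase 'a': 4 ⇒ 12;  out={0}∪out(12)={0,6}
  fail(9) 'dcd': from fail(8)=0 chase 'd': 0 ⇒ 4;  out=∅∪out(4)=∅
  fail(10) 'dcdc': from fail(9)=4 chase 'c': 4 ⇒ 8;  out=∅∪out(8)=∅
  fail(11) 'dcdcd': from fail(10)=8 chase 'd': 8 ⇒ 9;  out={5}∪out(9)={5}

Scan:
pos 0 'd': at 4
pos 1 'c': at 8
pos 2 'd': at 9
pos 3 'c': at 10
pos 4 'd': at 11  ** P5@[0:4]
pos 5 'c': at 10 ·f
pos 6 'd': at 11  ** P5@[2:6]
pos 7 'd': at 5 ·f  ** P1@[6:7]
pos 8 'b': at 1 ·f  ** P2@[8:8]
pos 9 'd': at 2  ** P3@[8:9]
pos 10 'c': at 8 ·f
pos 11 'd': at 9
pos 12 'c': at 10
pos 13 'd': at 11  ** P5@[9:13]
pos 14 'a': at 12 ·f  ** P6@[13:14]
pos 15 'd': at 7 ·f  ** P4@[14:15]
pos 16 'b': at 1 ·f  ** P2@[16:16]
pos 17 'b': at 1 ·f  ** P2@[17:17]
pos 18 'b': at 1 ·f  ** P2@[18:18]
pos 19 'd': at 2  ** P3@[18:19]
pos 20 'd': at 5 ·f  ** P1@[19:20]
pos 21 'c': at 8 ·f
pos 22 'd': at 9
pos 23 'c': at 10
pos 24 'd': at 11  ** P5@[20:24]
pos 25 'c': at 10 ·f
pos 26 'c': at 0 ·f
pos 27 'b': at 1  ** P2@[27:27]
pos 28 'b': at 1 ·f  ** P2@[28:28]
pos 29 'a': at 6 ·f
pos 30 'a': at 6 ·f
pos 31 'b': at 1 ·f  ** P2@[31:31]
pos 32 'd': at 2  ** P3@[31:32]
pos 33 'a': at 3  ** P0@[31:33],P6@[32:33]
pos 34 'd': at 7 ·f  ** P4@[33:34]
pos 35 'd': at 5 ·f  ** P1@[34:35]
pos 36 'd': at 5 ·f  ** P1@[35:36]
pos 37 'd': at 5 ·f  ** P1@[36:37]
pos 38 'a': at 12 ·f  ** P6@[37:38]
pos 39 'c': at 0 ·f

Result: [[4,5],[6,5],[7,1],[8,2],[9,3],[13,5],[14,6],[15,4],[16,2],[17,2],[18,2],[19,3],[20,1],[24,5],[27,2],[28,2],[31,2],[32,3],[33,0],[33,6],[34,4],[35,1],[36,1],[37,1],[38,6]]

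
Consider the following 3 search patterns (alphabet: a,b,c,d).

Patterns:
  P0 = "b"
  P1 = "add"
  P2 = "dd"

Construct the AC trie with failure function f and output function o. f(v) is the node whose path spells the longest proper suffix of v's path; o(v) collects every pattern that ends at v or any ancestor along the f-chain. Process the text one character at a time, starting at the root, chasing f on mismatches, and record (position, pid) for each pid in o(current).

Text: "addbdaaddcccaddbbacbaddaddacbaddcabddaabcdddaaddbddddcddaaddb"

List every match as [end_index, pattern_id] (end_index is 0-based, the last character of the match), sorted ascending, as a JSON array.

Build automaton:
Trie nodes:
  0='ε' goto a→2 b→1 d→5
  1='b' goto ·  ←P0
  2='a' goto d→3
  3='ad' goto d→4
  4='add' goto ·  ←P1
  5='d' goto d→6
  6='dd' goto ·  ←P2

Failure links (BFS by depth):
  n1('b'): parent n0 fail=0; on 'b' 0 → fail=0;  out {0}∪∅={0}
  n2('a'): parent n0 fail=0; on 'a' 0 → fail=0;  out ∅∪∅=∅
  n5('d'): parent n0 fail=0; on 'd' 0 → fail=0;  out ∅∪∅=∅
  n3('ad'): parent n2 fail=0; on 'd' 0 → fail=5;  out ∅∪∅=∅
  n6('dd'): parent n5 fail=0; on 'd' 0 → fail=5;  out {2}∪∅={2}
  n4('add'): parent n3 fail=5; on 'd' 5 → fail=6;  out {1}∪{2}={1,2}

Text stream:
i=0 'a': node 0→2
i=1 'd': node 2→3
i=2 'd': node 3→4  → match P1@[0:2],P2@[1:2]
i=3 'b': node 4→1 (via fail)  → match P0@[3:3]
i=4 'd': node 1→5 (via fail)
i=5 'a': node 5→2 (via fail)
i=6 'a': node 2→2 (via fail)
i=7 'd': node 2→3
i=8 'd': node 3→4  → match P1@[6:8],P2@[7:8]
i=9 'c': node 4→0 (via fail)
i=10 'c': node 0→0
i=11 'c': node 0→0
i=12 'a': node 0→2
i=13 'd': node 2→3
i=14 'd': node 3→4  → match P1@[12:14],P2@[13:14]
i=15 'b': node 4→1 (via fail)  → match P0@[15:15]
i=16 'b': node 1→1 (via fail)  → match P0@[16:16]
i=17 'a': node 1→2 (via fail)
i=18 'c': node 2→0 (via fail)
i=19 'b': node 0→1  → match P0@[19:19]
i=20 'a': node 1→2 (via fail)
i=21 'd': node 2→3
i=22 'd': node 3→4  → match P1@[20:22],P2@[21:22]
i=23 'a': node 4→2 (via fail)
i=24 'd': node 2→3
i=25 'd': node 3→4  → match P1@[23:25],P2@[24:25]
i=26 'a': node 4→2 (via fail)
i=27 'c': node 2→0 (via fail)
i=28 'b': node 0→1  → match P0@[28:28]
i=29 'a': node 1→2 (via fail)
i=30 'd': node 2→3
i=31 'd': node 3→4  → match P1@[29:31],P2@[30:31]
i=32 'c': node 4→0 (via fail)
i=33 'a': node 0→2
i=34 'b': node 2→1 (via fail)  → match P0@[34:34]
i=35 'd': node 1→5 (via fail)
i=36 'd': node 5→6  → match P2@[35:36]
i=37 'a': node 6→2 (via fail)
i=38 'a': node 2→2 (via fail)
i=39 'b': node 2→1 (via fail)  → match P0@[39:39]
i=40 'c': node 1→0 (via fail)
i=41 'd': node 0→5
i=42 'd': node 5→6  → match P2@[41:42]
i=43 'd': node 6→6 (via fail)  → match P2@[42:43]
i=44 'a': node 6→2 (via fail)
i=45 'a': node 2→2 (via fail)
i=46 'd': node 2→3
i=47 'd': node 3→4  → match P1@[45:47],P2@[46:47]
i=48 'b': node 4→1 (via fail)  → match P0@[48:48]
i=49 'd': node 1→5 (via fail)
i=50 'd': node 5→6  → match P2@[49:50]
i=51 'd': node 6→6 (via fail)  → match P2@[50:51]
i=52 'd': node 6→6 (via fail)  → match P2@[51:52]
i=53 'c': node 6→0 (via fail)
i=54 'd': node 0→5
i=55 'd': node 5→6  → match P2@[54:55]
i=56 'a': node 6→2 (via fail)
i=57 'a': node 2→2 (via fail)
i=58 'd': node 2→3
i=59 'd': node 3→4  → match P1@[57:59],P2@[58:59]
i=60 'b': node 4→1 (via fail)  → match P0@[60:60]

Result: [[2,1],[2,2],[3,0],[8,1],[8,2],[14,1],[14,2],[15,0],[16,0],[19,0],[22,1],[22,2],[25,1],[25,2],[28,0],[31,1],[31,2],[34,0],[36,2],[39,0],[42,2],[43,2],[47,1],[47,2],[48,0],[50,2],[51,2],[52,2],[55,2],[59,1],[59,2],[60,0]]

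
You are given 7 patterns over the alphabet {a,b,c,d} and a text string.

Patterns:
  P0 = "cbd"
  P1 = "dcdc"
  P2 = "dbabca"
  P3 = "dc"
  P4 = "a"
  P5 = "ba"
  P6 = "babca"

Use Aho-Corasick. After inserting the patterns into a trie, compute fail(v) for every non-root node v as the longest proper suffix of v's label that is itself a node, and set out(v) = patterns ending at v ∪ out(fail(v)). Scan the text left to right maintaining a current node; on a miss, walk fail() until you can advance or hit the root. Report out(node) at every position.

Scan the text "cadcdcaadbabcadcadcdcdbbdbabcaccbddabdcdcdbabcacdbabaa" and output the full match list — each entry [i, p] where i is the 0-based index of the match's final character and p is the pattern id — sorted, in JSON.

Construct AC machine:
Trie (insert patterns):
  0='ε' goto a→13 b→14 c→1 d→4
  1='c' goto b→2
  2='cb' goto d→3
  3='cbd' goto ·  ←P0
  4='d' goto b→8 c→5
  5='dc' goto d→6  ←P3
  6='dcd' goto c→7
  7='dcdc' goto ·  ←P1
  8='db' goto a→9
  9='dba' goto b→10
  10='dbab' goto c→11
  11='dbabc' goto a→12
  12='dbabca' goto ·  ←P2
  13='a' goto ·  ←P4
  14='b' goto a→15
  15='ba' goto b→16  ←P5
  16='bab' goto c→17
  17='babc' goto a→18
  18='babca' goto ·  ←P6

BFS fail/out derivation:
  n1('c'): parent n0 fail=0; on 'c' 0 → fail=0;  out ∅∪∅=∅
  n4('d'): parent n0 fail=0; on 'd' 0 → fail=0;  out ∅∪∅=∅
  n13('a'): parent n0 fail=0; on 'a' 0 → fail=0;  out {4}∪∅={4}
  n14('b'): parent n0 fail=0; on 'b' 0 → fail=0;  out ∅∪∅=∅
  n2('cb'): parent n1 fail=0; on 'b' 0 → fail=14;  out ∅∪∅=∅
  n5('dc'): parent n4 fail=0; on 'c' 0 → fail=1;  out {3}∪∅={3}
  n8('db'): parent n4 fail=0; on 'b' 0 → fail=14;  out ∅∪∅=∅
  n15('ba'): parent n14 fail=0; on 'a' 0 → fail=13;  out {5}∪{4}={4,5}
  n3('cbd'): parent n2 fail=14; on 'd' 14→0 → fail=4;  out {0}∪∅={0}
  n6('dcd'): parent n5 fail=1; on 'd' 1→0 → fail=4;  out ∅∪∅=∅
  n9('dba'): parent n8 fail=14; on 'a' 14 → fail=15;  out ∅∪{4,5}={4,5}
  n16('bab'): parent n15 fail=13; on 'b' 13→0 → fail=14;  out ∅∪∅=∅
  n7('dcdc'): parent n6 fail=4; on 'c' 4 → fail=5;  out {1}∪{3}={1,3}
  n10('dbab'): parent n9 fail=15; on 'b' 15 → fail=16;  out ∅∪∅=∅
  n17('babc'): parent n16 fail=14; on 'c' 14→0 → fail=1;  out ∅∪∅=∅
  n11('dbabc'): parent n10 fail=16; on 'c' 16 → fail=17;  out ∅∪∅=∅
  n18('babca'): parent n17 fail=1; on 'a' 1→0 → fail=13;  out {6}∪{4}={4,6}
  n12('dbabca'): parent n11 fail=17; on 'a' 17 → fail=18;  out {2}∪{4,6}={2,4,6}

Text stream:
[0] read 'c'  n0⇒n1
[1] read 'a'  n1⇒n13 (fail-walked)  → match P4@[1:1]
[2] read 'd'  n13⇒n4 (fail-walked)
[3] read 'c'  n4⇒n5  → match P3@[2:3]
[4] read 'd'  n5⇒n6
[5] read 'c'  n6⇒n7  → match P1@[2:5],P3@[4:5]
[6] read 'a'  n7⇒n13 (fail-walked)  → match P4@[6:6]
[7] read 'a'  n13⇒n13 (fail-walked)  → match P4@[7:7]
[8] read 'd'  n13⇒n4 (fail-walked)
[9] read 'b'  n4⇒n8
[10] read 'a'  n8⇒n9  → match P4@[10:10],P5@[9:10]
[11] read 'b'  n9⇒n10
[12] read 'c'  n10⇒n11
[13] read 'a'  n11⇒n12  → match P2@[8:13],P4@[13:13],P6@[9:13]
[14] read 'd'  n12⇒n4 (fail-walked)
[15] read 'c'  n4⇒n5  → match P3@[14:15]
[16] read 'a'  n5⇒n13 (fail-walked)  → match P4@[16:16]
[17] read 'd'  n13⇒n4 (fail-walked)
[18] read 'c'  n4⇒n5  → match P3@[17:18]
[19] read 'd'  n5⇒n6
[20] read 'c'  n6⇒n7  → match P1@[17:20],P3@[19:20]
[21] read 'd'  n7⇒n6 (fail-walked)
[22] read 'b'  n6⇒n8 (fail-walked)
[23] read 'b'  n8⇒n14 (fail-walked)
[24] read 'd'  n14⇒n4 (fail-walked)
[25] read 'b'  n4⇒n8
[26] read 'a'  n8⇒n9  → match P4@[26:26],P5@[25:26]
[27] read 'b'  n9⇒n10
[28] read 'c'  n10⇒n11
[29] read 'a'  n11⇒n12  → match P2@[24:29],P4@[29:29],P6@[25:29]
[30] read 'c'  n12⇒n1 (fail-walked)
[31] read 'c'  n1⇒n1 (fail-walked)
[32] read 'b'  n1⇒n2
[33] read 'd'  n2⇒n3  → match P0@[31:33]
[34] read 'd'  n3⇒n4 (fail-walked)
[35] read 'a'  n4⇒n13 (fail-walked)  → match P4@[35:35]
[36] read 'b'  n13⇒n14 (fail-walked)
[37] read 'd'  n14⇒n4 (fail-walked)
[38] read 'c'  n4⇒n5  → match P3@[37:38]
[39] read 'd'  n5⇒n6
[40] read 'c'  n6⇒n7  → match P1@[37:40],P3@[39:40]
[41] read 'd'  n7⇒n6 (fail-walked)
[42] read 'b'  n6⇒n8 (fail-walked)
[43] read 'a'  n8⇒n9  → match P4@[43:43],P5@[42:43]
[44] read 'b'  n9⇒n10
[45] read 'c'  n10⇒n11
[46] read 'a'  n11⇒n12  → match P2@[41:46],P4@[46:46],P6@[42:46]
[47] read 'c'  n12⇒n1 (fail-walked)
[48] read 'd'  n1⇒n4 (fail-walked)
[49] read 'b'  n4⇒n8
[50] read 'a'  n8⇒n9  → match P4@[50:50],P5@[49:50]
[51] read 'b'  n9⇒n10
[52] read 'a'  n10⇒n15 (fail-walked)  → match P4@[52:52],P5@[51:52]
[53] read 'a'  n15⇒n13 (fail-walked)  → match P4@[53:53]

Matches: [[1,4],[3,3],[5,1],[5,3],[6,4],[7,4],[10,4],[10,5],[13,2],[13,4],[13,6],[15,3],[16,4],[18,3],[20,1],[20,3],[26,4],[26,5],[29,2],[29,4],[29,6],[33,0],[35,4],[38,3],[40,1],[40,3],[43,4],[43,5],[46,2],[46,4],[46,6],[50,4],[50,5],[52,4],[52,5],[53,4]]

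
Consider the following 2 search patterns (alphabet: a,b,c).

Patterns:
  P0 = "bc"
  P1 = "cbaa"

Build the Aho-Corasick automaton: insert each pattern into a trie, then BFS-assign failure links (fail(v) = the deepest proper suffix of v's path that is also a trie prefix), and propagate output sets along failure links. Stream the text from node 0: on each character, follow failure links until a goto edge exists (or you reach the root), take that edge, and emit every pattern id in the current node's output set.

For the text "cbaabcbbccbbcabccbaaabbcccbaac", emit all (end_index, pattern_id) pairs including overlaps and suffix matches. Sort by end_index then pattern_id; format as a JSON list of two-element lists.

Construct AC machine:
Trie nodes:
  0='ε' goto b→1 c→3
  1='b' goto c→2
  2='bc' goto ·  ←P0
  3='c' goto b→4
  4='cb' goto a→5
  5='cba' goto a→6
  6='cbaa' goto ·  ←P1

BFS fail/out derivation:
  n1('b'): parent n0 fail=0; on 'b' 0 → fail=0;  out ∅∪∅=∅
  n3('c'): parent n0 fail=0; on 'c' 0 → fail=0;  out ∅∪∅=∅
  n2('bc'): parent n1 fail=0; on 'c' 0 → fail=3;  out {0}∪∅={0}
  n4('cb'): parent n3 fail=0; on 'b' 0 → fail=1;  out ∅∪∅=∅
  n5('cba'): parent n4 fail=1; on 'a' 1→0 → fail=0;  out ∅∪∅=∅
  n6('cbaa'): parent n5 fail=0; on 'a' 0 → fail=0;  out {1}∪∅={1}

Scan:
[0] read 'c'  n0⇒n3
[1] read 'b'  n3⇒n4
[2] read 'a'  n4⇒n5
[3] read 'a'  n5⇒n6  ** P1@[0:3]
[4] read 'b'  n6⇒n1 (fail-walked)
[5] read 'c'  n1⇒n2  ** P0@[4:5]
[6] read 'b'  n2⇒n4 (fail-walked)
[7] read 'b'  n4⇒n1 (fail-walked)
[8] read 'c'  n1⇒n2  ** P0@[7:8]
[9] read 'c'  n2⇒n3 (fail-walked)
[10] read 'b'  n3⇒n4
[11] read 'b'  n4⇒n1 (fail-walked)
[12] read 'c'  n1⇒n2  ** P0@[11:12]
[13] read 'a'  n2⇒n0 (fail-walked)
[14] read 'b'  n0⇒n1
[15] read 'c'  n1⇒n2  ** P0@[14:15]
[16] read 'c'  n2⇒n3 (fail-walked)
[17] read 'b'  n3⇒n4
[18] read 'a'  n4⇒n5
[19] read 'a'  n5⇒n6  ** P1@[16:19]
[20] read 'a'  n6⇒n0 (fail-walked)
[21] read 'b'  n0⇒n1
[22] read 'b'  n1⇒n1 (fail-walked)
[23] read 'c'  n1⇒n2  ** P0@[22:23]
[24] read 'c'  n2⇒n3 (fail-walked)
[25] read 'c'  n3⇒n3 (fail-walked)
[26] read 'b'  n3⇒n4
[27] read 'a'  n4⇒n5
[28] read 'a'  n5⇒n6  ** P1@[25:28]
[29] read 'c'  n6⇒n3 (fail-walked)

Result: [[3,1],[5,0],[8,0],[12,0],[15,0],[19,1],[23,0],[28,1]]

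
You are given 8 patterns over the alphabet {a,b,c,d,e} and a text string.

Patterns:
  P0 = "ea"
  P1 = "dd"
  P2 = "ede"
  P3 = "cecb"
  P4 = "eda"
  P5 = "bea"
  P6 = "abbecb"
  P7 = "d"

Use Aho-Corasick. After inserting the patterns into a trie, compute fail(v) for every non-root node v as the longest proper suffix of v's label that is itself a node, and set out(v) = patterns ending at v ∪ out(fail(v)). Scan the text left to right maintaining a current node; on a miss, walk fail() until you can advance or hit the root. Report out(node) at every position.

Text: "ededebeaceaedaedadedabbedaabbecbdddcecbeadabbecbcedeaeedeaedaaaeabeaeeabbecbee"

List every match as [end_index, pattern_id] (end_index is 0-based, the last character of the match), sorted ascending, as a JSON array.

Build automaton:
Trie nodes:
  n0 'ε': a→15 b→12 c→7 d→3 e→1
  n1 'e': a→2 d→5
  n2 'ea': ·  [P0 ends]
  n3 'd': d→4  [P7 ends]
  n4 'dd': ·  [P1 ends]
  n5 'ed': a→11 e→6
  n6 'ede': ·  [P2 ends]
  n7 'c': e→8
  n8 'ce': c→9
  n9 'cec': b→10
  n10 'cecb': ·  [P3 ends]
  n11 'eda': ·  [P4 ends]
  n12 'b': e→13
  n13 'be': a→14
  n14 'bea': ·  [P5 ends]
  n15 'a': b→16
  n16 'ab': b→17
  n17 'abb': e→18
  n18 'abbe': c→19
  n19 'abbec': b→20
  n20 'abbecb': ·  [P6 ends]

BFS fail/out derivation:
  n1('e'): parent n0 fail=0; on 'e' 0 → fail=0;  out ∅∪∅=∅
  n3('d'): parent n0 fail=0; on 'd' 0 → fail=0;  out {7}∪∅={7}
  n7('c'): parent n0 fail=0; on 'c' 0 → fail=0;  out ∅∪∅=∅
  n12('b'): parent n0 fail=0; on 'b' 0 → fail=0;  out ∅∪∅=∅
  n15('a'): parent n0 fail=0; on 'a' 0 → fail=0;  out ∅∪∅=∅
  n2('ea'): parent n1 fail=0; on 'a' 0 → fail=15;  out {0}∪∅={0}
  n4('dd'): parent n3 fail=0; on 'd' 0 → fail=3;  out {1}∪{7}={1,7}
  n5('ed'): parent n1 fail=0; on 'd' 0 → fail=3;  out ∅∪{7}={7}
  n8('ce'): parent n7 fail=0; on 'e' 0 → fail=1;  out ∅∪∅=∅
  n13('be'): parent n12 fail=0; on 'e' 0 → fail=1;  out ∅∪∅=∅
  n16('ab'): parent n15 fail=0; on 'b' 0 → fail=12;  out ∅∪∅=∅
  n6('ede'): parent n5 fail=3; on 'e' 3→0 → fail=1;  out {2}∪∅={2}
  n9('cec'): parent n8 fail=1; on 'c' 1→0 → fail=7;  out ∅∪∅=∅
  n11('eda'): parent n5 fail=3; on 'a' 3→0 → fail=15;  out {4}∪∅={4}
  n14('bea'): parent n13 fail=1; on 'a' 1 → fail=2;  out {5}∪{0}={0,5}
  n17('abb'): parent n16 fail=12; on 'b' 12→0 → fail=12;  out ∅∪∅=∅
  n10('cecb'): parent n9 fail=7; on 'b' 7→0 → fail=12;  out {3}∪∅={3}
  n18('abbe'): parent n17 fail=12; on 'e' 12 → fail=13;  out ∅∪∅=∅
  n19('abbec'): parent n18 fail=13; on 'c' 13→1→0 → fail=7;  out ∅∪∅=∅
  n20('abbecb'): parent n19 fail=7; on 'b' 7→0 → fail=12;  out {6}∪∅={6}

Run:
pos 0 'e': at 1
pos 1 'd': at 5  ** P7@[1:1]
pos 2 'e': at 6  ** P2@[0:2]
pos 3 'd': at 5 (via fail)  ** P7@[3:3]
pos 4 'e': at 6  ** P2@[2:4]
pos 5 'b': at 12 (via fail)
pos 6 'e': at 13
pos 7 'a': at 14  ** P0@[6:7],P5@[5:7]
pos 8 'c': at 7 (via fail)
pos 9 'e': at 8
pos 10 'a': at 2 (via fail)  ** P0@[9:10]
pos 11 'e': at 1 (via fail)
pos 12 'd': at 5  ** P7@[12:12]
pos 13 'a': at 11  ** P4@[11:13]
pos 14 'e': at 1 (via fail)
pos 15 'd': at 5  ** P7@[15:15]
pos 16 'a': at 11  ** P4@[14:16]
pos 17 'd': at 3 (via fail)  ** P7@[17:17]
pos 18 'e': at 1 (via fail)
pos 19 'd': at 5  ** P7@[19:19]
pos 20 'a': at 11  ** P4@[18:20]
pos 21 'b': at 16 (via fail)
pos 22 'b': at 17
pos 23 'e': at 18
pos 24 'd': at 5 (via fail)  ** P7@[24:24]
pos 25 'a': at 11  ** P4@[23:25]
pos 26 'a': at 15 (via fail)
pos 27 'b': at 16
pos 28 'b': at 17
pos 29 'e': at 18
pos 30 'c': at 19
pos 31 'b': at 20  ** P6@[26:31]
pos 32 'd': at 3 (via fail)  ** P7@[32:32]
pos 33 'd': at 4  ** P1@[32:33],P7@[33:33]
pos 34 'd': at 4 (via fail)  ** P1@[33:34],P7@[34:34]
pos 35 'c': at 7 (via fail)
pos 36 'e': at 8
pos 37 'c': at 9
pos 38 'b': at 10  ** P3@[35:38]
pos 39 'e': at 13 (via fail)
pos 40 'a': at 14  ** P0@[39:40],P5@[38:40]
pos 41 'd': at 3 (via fail)  ** P7@[41:41]
pos 42 'a': at 15 (via fail)
pos 43 'b': at 16
pos 44 'b': at 17
pos 45 'e': at 18
pos 46 'c': at 19
pos 47 'b': at 20  ** P6@[42:47]
pos 48 'c': at 7 (via fail)
pos 49 'e': at 8
pos 50 'd': at 5 (via fail)  ** P7@[50:50]
pos 51 'e': at 6  ** P2@[49:51]
pos 52 'a': at 2 (via fail)  ** P0@[51:52]
pos 53 'e': at 1 (via fail)
pos 54 'e': at 1 (via fail)
pos 55 'd': at 5  ** P7@[55:55]
pos 56 'e': at 6  ** P2@[54:56]
pos 57 'a': at 2 (via fail)  ** P0@[56:57]
pos 58 'e': at 1 (via fail)
pos 59 'd': at 5  ** P7@[59:59]
pos 60 'a': at 11  ** P4@[58:60]
pos 61 'a': at 15 (via fail)
pos 62 'a': at 15 (via fail)
pos 63 'e': at 1 (via fail)
pos 64 'a': at 2  ** P0@[63:64]
pos 65 'b': at 16 (via fail)
pos 66 'e': at 13 (via fail)
pos 67 'a': at 14  ** P0@[66:67],P5@[65:67]
pos 68 'e': at 1 (via fail)
pos 69 'e': at 1 (via fail)
pos 70 'a': at 2  ** P0@[69:70]
pos 71 'b': at 16 (via fail)
pos 72 'b': at 17
pos 73 'e': at 18
pos 74 'c': at 19
pos 75 'b': at 20  ** P6@[70:75]
pos 76 'e': at 13 (via fail)
pos 77 'e': at 1 (via fail)

Matches: [[1,7],[2,2],[3,7],[4,2],[7,0],[7,5],[10,0],[12,7],[13,4],[15,7],[16,4],[17,7],[19,7],[20,4],[24,7],[25,4],[31,6],[32,7],[33,1],[33,7],[34,1],[34,7],[38,3],[40,0],[40,5],[41,7],[47,6],[50,7],[51,2],[52,0],[55,7],[56,2],[57,0],[59,7],[60,4],[64,0],[67,0],[67,5],[70,0],[75,6]]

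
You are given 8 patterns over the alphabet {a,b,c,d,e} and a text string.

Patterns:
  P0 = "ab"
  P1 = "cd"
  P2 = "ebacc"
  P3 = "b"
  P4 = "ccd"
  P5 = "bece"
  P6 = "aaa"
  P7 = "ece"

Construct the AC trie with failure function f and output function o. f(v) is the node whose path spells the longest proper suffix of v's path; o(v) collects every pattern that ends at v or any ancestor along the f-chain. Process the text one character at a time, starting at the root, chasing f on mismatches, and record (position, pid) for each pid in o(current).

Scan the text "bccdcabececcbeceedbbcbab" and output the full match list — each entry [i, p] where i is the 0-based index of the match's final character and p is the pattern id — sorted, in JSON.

Build:
Trie (insert patterns):
  0='ε' goto a→1 b→10 c→3 e→5
  1='a' goto a→16 b→2
  2='ab' goto ·  ←P0
  3='c' goto c→11 d→4
  4='cd' goto ·  ←P1
  5='e' goto b→6 c→18
  6='eb' goto a→7
  7='eba' goto c→8
  8='ebac' goto c→9
  9='ebacc' goto ·  ←P2
  10='b' goto e→13  ←P3
  11='cc' goto d→12
  12='ccd' goto ·  ←P4
  13='be' goto c→14
  14='bec' goto e→15
  15='bece' goto ·  ←P5
  16='aa' goto a→17
  17='aaa' goto ·  ←P6
  18='ec' goto e→19
  19='ece' goto ·  ←P7

Failure links (BFS by depth):
  fail(1) 'a': from fail(0)=0 chase 'a': 0 ⇒ 0;  out=∅∪out(0)=∅
  fail(3) 'c': from fail(0)=0 chase 'c': 0 ⇒ 0;  out=∅∪out(0)=∅
  fail(5) 'e': from fail(0)=0 chase 'e': 0 ⇒ 0;  out=∅∪out(0)=∅
  fail(10) 'b': from fail(0)=0 chase 'b': 0 ⇒ 0;  out={3}∪out(0)={3}
  fail(2) 'ab': from fail(1)=0 chase 'b': 0 ⇒ 10;  out={0}∪out(10)={0,3}
  fail(4) 'cd': from fail(3)=0 chase 'd': 0 ⇒ 0;  out={1}∪out(0)={1}
  fail(6) 'eb': from fail(5)=0 chase 'b': 0 ⇒ 10;  out=∅∪out(10)={3}
  fail(11) 'cc': from fail(3)=0 chase 'c': 0 ⇒ 3;  out=∅∪out(3)=∅
  fail(13) 'be': from fail(10)=0 chase 'e': 0 ⇒ 5;  out=∅∪out(5)=∅
  fail(16) 'aa': from fail(1)=0 chase 'a': 0 ⇒ 1;  out=∅∪out(1)=∅
  fail(18) 'ec': from fail(5)=0 chase 'c': 0 ⇒ 3;  out=∅∪out(3)=∅
  fail(7) 'eba': from fail(6)=10 chase 'a': 10→0 ⇒ 1;  out=∅∪out(1)=∅
  fail(12) 'ccd': from fail(11)=3 chase 'd': 3 ⇒ 4;  out={4}∪out(4)={1,4}
  fail(14) 'bec': from fail(13)=5 chase 'c': 5 ⇒ 18;  out=∅∪out(18)=∅
  fail(17) 'aaa': from fail(16)=1 chase 'a': 1 ⇒ 16;  out={6}∪out(16)={6}
  fail(19) 'ece': from fail(18)=3 chase 'e': 3→0 ⇒ 5;  out={7}∪out(5)={7}
  fail(8) 'ebac': from fail(7)=1 chase 'c': 1→0 ⇒ 3;  out=∅∪out(3)=∅
  fail(15) 'bece': from fail(14)=18 chase 'e': 18 ⇒ 19;  out={5}∪out(19)={5,7}
  fail(9) 'ebacc': from fail(8)=3 chase 'c': 3 ⇒ 11;  out={2}∪out(11)={2}

Text stream:
pos 0 'b': at 10  ** P3@[0:0]
pos 1 'c': at 3 ·f
pos 2 'c': at 11
pos 3 'd': at 12  ** P1@[2:3],P4@[1:3]
pos 4 'c': at 3 ·f
pos 5 'a': at 1 ·f
pos 6 'b': at 2  ** P0@[5:6],P3@[6:6]
pos 7 'e': at 13 ·f
pos 8 'c': at 14
pos 9 'e': at 15  ** P5@[6:9],P7@[7:9]
pos 10 'c': at 18 ·f
pos 11 'c': at 11 ·f
pos 12 'b': at 10 ·f  ** P3@[12:12]
pos 13 'e': at 13
pos 14 'c': at 14
pos 15 'e': at 15  ** P5@[12:15],P7@[13:15]
pos 16 'e': at 5 ·f
pos 17 'd': at 0 ·f
pos 18 'b': at 10  ** P3@[18:18]
pos 19 'b': at 10 ·f  ** P3@[19:19]
pos 20 'c': at 3 ·f
pos 21 'b': at 10 ·f  ** P3@[21:21]
pos 22 'a': at 1 ·f
pos 23 'b': at 2  ** P0@[22:23],P3@[23:23]

Result: [[0,3],[3,1],[3,4],[6,0],[6,3],[9,5],[9,7],[12,3],[15,5],[15,7],[18,3],[19,3],[21,3],[23,0],[23,3]]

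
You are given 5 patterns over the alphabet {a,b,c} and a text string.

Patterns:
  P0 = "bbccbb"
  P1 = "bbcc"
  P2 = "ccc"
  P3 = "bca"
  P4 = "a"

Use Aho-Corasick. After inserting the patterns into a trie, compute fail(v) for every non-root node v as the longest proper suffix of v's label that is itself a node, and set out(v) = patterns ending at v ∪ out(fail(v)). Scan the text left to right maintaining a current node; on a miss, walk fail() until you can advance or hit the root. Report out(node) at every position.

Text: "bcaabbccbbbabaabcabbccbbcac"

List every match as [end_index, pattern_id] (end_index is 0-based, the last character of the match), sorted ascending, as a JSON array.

Build:
Trie nodes:
  0='ε' goto a→12 b→1 c→7
  1='b' goto b→2 c→10
  2='bb' goto c→3
  3='bbc' goto c→4
  4='bbcc' goto b→5  ←P1
  5='bbccb' goto b→6
  6='bbccbb' goto ·  ←P0
  7='c' goto c→8
  8='cc' goto c→9
  9='ccc' goto ·  ←P2
  10='bc' goto a→11
  11='bca' goto ·  ←P3
  12='a' goto ·  ←P4

Failure links (BFS by depth):
  n1('b'): parent n0 fail=0; on 'b' 0 → fail=0;  out ∅∪∅=∅
  n7('c'): parent n0 fail=0; on 'c' 0 → fail=0;  out ∅∪∅=∅
  n12('a'): parent n0 fail=0; on 'a' 0 → fail=0;  out {4}∪∅={4}
  n2('bb'): parent n1 fail=0; on 'b' 0 → fail=1;  out ∅∪∅=∅
  n8('cc'): parent n7 fail=0; on 'c' 0 → fail=7;  out ∅∪∅=∅
  n10('bc'): parent n1 fail=0; on 'c' 0 → fail=7;  out ∅∪∅=∅
  n3('bbc'): parent n2 fail=1; on 'c' 1 → fail=10;  out ∅∪∅=∅
  n9('ccc'): parent n8 fail=7; on 'c' 7 → fail=8;  out {2}∪∅={2}
  n11('bca'): parent n10 fail=7; on 'a' 7→0 → fail=12;  out {3}∪{4}={3,4}
  n4('bbcc'): parent n3 fail=10; on 'c' 10→7 → fail=8;  out {1}∪∅={1}
  n5('bbccb'): parent n4 fail=8; on 'b' 8→7→0 → fail=1;  out ∅∪∅=∅
  n6('bbccbb'): parent n5 fail=1; on 'b' 1 → fail=2;  out {0}∪∅={0}

Text stream:
[0] read 'b'  n0⇒n1
[1] read 'c'  n1⇒n10
[2] read 'a'  n10⇒n11  emit P3@[0:2],P4@[2:2]
[3] read 'a'  n11⇒n12 ·f  emit P4@[3:3]
[4] read 'b'  n12⇒n1 ·f
[5] read 'b'  n1⇒n2
[6] read 'c'  n2⇒n3
[7] read 'c'  n3⇒n4  emit P1@[4:7]
[8] read 'b'  n4⇒n5
[9] read 'b'  n5⇒n6  emit P0@[4:9]
[10] read 'b'  n6⇒n2 ·f
[11] read 'a'  n2⇒n12 ·f  emit P4@[11:11]
[12] read 'b'  n12⇒n1 ·f
[13] read 'a'  n1⇒n12 ·f  emit P4@[13:13]
[14] read 'a'  n12⇒n12 ·f  emit P4@[14:14]
[15] read 'b'  n12⇒n1 ·f
[16] read 'c'  n1⇒n10
[17] read 'a'  n10⇒n11  emit P3@[15:17],P4@[17:17]
[18] read 'b'  n11⇒n1 ·f
[19] read 'b'  n1⇒n2
[20] read 'c'  n2⇒n3
[21] read 'c'  n3⇒n4  emit P1@[18:21]
[22] read 'b'  n4⇒n5
[23] read 'b'  n5⇒n6  emit P0@[18:23]
[24] read 'c'  n6⇒n3 ·f
[25] read 'a'  n3⇒n11 ·f  emit P3@[23:25],P4@[25:25]
[26] read 'c'  n11⇒n7 ·f

Matches: [[2,3],[2,4],[3,4],[7,1],[9,0],[11,4],[13,4],[14,4],[17,3],[17,4],[21,1],[23,0],[25,3],[25,4]]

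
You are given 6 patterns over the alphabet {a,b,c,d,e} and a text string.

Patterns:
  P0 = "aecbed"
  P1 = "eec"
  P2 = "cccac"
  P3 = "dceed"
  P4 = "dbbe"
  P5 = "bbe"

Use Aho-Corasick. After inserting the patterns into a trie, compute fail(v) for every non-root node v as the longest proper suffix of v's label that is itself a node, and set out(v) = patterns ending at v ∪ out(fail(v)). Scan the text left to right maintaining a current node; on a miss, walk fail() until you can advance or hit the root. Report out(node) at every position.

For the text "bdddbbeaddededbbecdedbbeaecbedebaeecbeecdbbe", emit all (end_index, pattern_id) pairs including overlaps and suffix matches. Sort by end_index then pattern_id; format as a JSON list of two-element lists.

Build:
Trie nodes:
  0='ε' goto a→1 b→23 c→10 d→15 e→7
  1='a' goto e→2
  2='ae' goto c→3
  3='aec' goto b→4
  4='aecb' goto e→5
  5='aecbe' goto d→6
  6='aecbed' goto ·  [P0 ends]
  7='e' goto e→8
  8='ee' goto c→9
  9='eec' goto ·  [P1 ends]
  10='c' goto c→11
  11='cc' goto c→12
  12='ccc' goto a→13
  13='ccca' goto c→14
  14='cccac' goto ·  [P2 ends]
  15='d' goto b→20 c→16
  16='dc' goto e→17
  17='dce' goto e→18
  18='dcee' goto d→19
  19='dceed' goto ·  [P3 ends]
  20='db' goto b→21
  21='dbb' goto e→22
  22='dbbe' goto ·  [P4 ends]
  23='b' goto b→24
  24='bb' goto e→25
  25='bbe' goto ·  [P5 ends]

BFS fail/out derivation:
  fail(1) 'a': from fail(0)=0 chase 'a': 0 ⇒ 0;  out=∅∪out(0)=∅
  fail(7) 'e': from fail(0)=0 chase 'e': 0 ⇒ 0;  out=∅∪out(0)=∅
  fail(10) 'c': from fail(0)=0 chase 'c': 0 ⇒ 0;  out=∅∪out(0)=∅
  fail(15) 'd': from fail(0)=0 chase 'd': 0 ⇒ 0;  out=∅∪out(0)=∅
  fail(23) 'b': from fail(0)=0 chase 'b': 0 ⇒ 0;  out=∅∪out(0)=∅
  fail(2) 'ae': from fail(1)=0 chase 'e': 0 ⇒ 7;  out=∅∪out(7)=∅
  fail(8) 'ee': from fail(7)=0 chase 'e': 0 ⇒ 7;  out=∅∪out(7)=∅
  fail(11) 'cc': from fail(10)=0 chase 'c': 0 ⇒ 10;  out=∅∪out(10)=∅
  fail(16) 'dc': from fail(15)=0 chase 'c': 0 ⇒ 10;  out=∅∪out(10)=∅
  fail(20) 'db': from fail(15)=0 chase 'b': 0 ⇒ 23;  out=∅∪out(23)=∅
  fail(24) 'bb': from fail(23)=0 chase 'b': 0 ⇒ 23;  out=∅∪out(23)=∅
  fail(3) 'aec': from fail(2)=7 chase 'c': 7→0 ⇒ 10;  out=∅∪out(10)=∅
  fail(9) 'eec': from fail(8)=7 chase 'c': 7→0 ⇒ 10;  out={1}∪out(10)={1}
  fail(12) 'ccc': from fail(11)=10 chase 'c': 10 ⇒ 11;  out=∅∪out(11)=∅
  fail(17) 'dce': from fail(16)=10 chase 'e': 10→0 ⇒ 7;  out=∅∪out(7)=∅
  fail(21) 'dbb': from fail(20)=23 chase 'b': 23 ⇒ 24;  out=∅∪out(24)=∅
  fail(25) 'bbe': from fail(24)=23 chase 'e': 23→0 ⇒ 7;  out={5}∪out(7)={5}
  fail(4) 'aecb': from fail(3)=10 chase 'b': 10→0 ⇒ 23;  out=∅∪out(23)=∅
  fail(13) 'ccca': from fail(12)=11 chase 'a': 11→10→0 ⇒ 1;  out=∅∪out(1)=∅
  fail(18) 'dcee': from fail(17)=7 chase 'e': 7 ⇒ 8;  out=∅∪out(8)=∅
  fail(22) 'dbbe': from fail(21)=24 chase 'e': 24 ⇒ 25;  out={4}∪out(25)={4,5}
  fail(5) 'aecbe': from fail(4)=23 chase 'e': 23→0 ⇒ 7;  out=∅∪out(7)=∅
  fail(14) 'cccac': from fail(13)=1 chase 'c': 1→0 ⇒ 10;  out={2}∪out(10)={2}
  fail(19) 'dceed': from fail(18)=8 chase 'd': 8→7→0 ⇒ 15;  out={3}∪out(15)={3}
  fail(6) 'aecbed': from fail(5)=7 chase 'd': 7→0 ⇒ 15;  out={0}∪out(15)={0}

Run:
[0] read 'b'  n0⇒n23
[1] read 'd'  n23⇒n15 ·f
[2] read 'd'  n15⇒n15 ·f
[3] read 'd'  n15⇒n15 ·f
[4] read 'b'  n15⇒n20
[5] read 'b'  n20⇒n21
[6] read 'e'  n21⇒n22  emit P4@[3:6],P5@[4:6]
[7] read 'a'  n22⇒n1 ·f
[8] read 'd'  n1⇒n15 ·f
[9] read 'd'  n15⇒n15 ·f
[10] read 'e'  n15⇒n7 ·f
[11] read 'd'  n7⇒n15 ·f
[12] read 'e'  n15⇒n7 ·f
[13] read 'd'  n7⇒n15 ·f
[14] read 'b'  n15⇒n20
[15] read 'b'  n20⇒n21
[16] read 'e'  n21⇒n22  emit P4@[13:16],P5@[14:16]
[17] read 'c'  n22⇒n10 ·f
[18] read 'd'  n10⇒n15 ·f
[19] read 'e'  n15⇒n7 ·f
[20] read 'd'  n7⇒n15 ·f
[21] read 'b'  n15⇒n20
[22] read 'b'  n20⇒n21
[23] read 'e'  n21⇒n22  emit P4@[20:23],P5@[21:23]
[24] read 'a'  n22⇒n1 ·f
[25] read 'e'  n1⇒n2
[26] read 'c'  n2⇒n3
[27] read 'b'  n3⇒n4
[28] read 'e'  n4⇒n5
[29] read 'd'  n5⇒n6  emit P0@[24:29]
[30] read 'e'  n6⇒n7 ·f
[31] read 'b'  n7⇒n23 ·f
[32] read 'a'  n23⇒n1 ·f
[33] read 'e'  n1⇒n2
[34] read 'e'  n2⇒n8 ·f
[35] read 'c'  n8⇒n9  emit P1@[33:35]
[36] read 'b'  n9⇒n23 ·f
[37] read 'e'  n23⇒n7 ·f
[38] read 'e'  n7⇒n8
[39] read 'c'  n8⇒n9  emit P1@[37:39]
[40] read 'd'  n9⇒n15 ·f
[41] read 'b'  n15⇒n20
[42] read 'b'  n20⇒n21
[43] read 'e'  n21⇒n22  emit P4@[40:43],P5@[41:43]

Matches: [[6,4],[6,5],[16,4],[16,5],[23,4],[23,5],[29,0],[35,1],[39,1],[43,4],[43,5]]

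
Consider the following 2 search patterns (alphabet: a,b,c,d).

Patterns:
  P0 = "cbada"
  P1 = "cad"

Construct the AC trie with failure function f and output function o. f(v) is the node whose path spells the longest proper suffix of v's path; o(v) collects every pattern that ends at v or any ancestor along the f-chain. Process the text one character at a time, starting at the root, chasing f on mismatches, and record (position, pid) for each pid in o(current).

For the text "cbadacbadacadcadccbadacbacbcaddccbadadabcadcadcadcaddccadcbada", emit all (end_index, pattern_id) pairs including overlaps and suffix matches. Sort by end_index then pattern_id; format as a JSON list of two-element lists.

Build automaton:
Trie (insert patterns):
  0='ε' goto c→1
  1='c' goto a→6 b→2
  2='cb' goto a→3
  3='cba' goto d→4
  4='cbad' goto a→5
  5='cbada' goto ·  [P0 ends]
  6='ca' goto d→7
  7='cad' goto ·  [P1 ends]

BFS fail/out derivation:
  fail(1) 'c': from fail(0)=0 chase 'c': 0 ⇒ 0;  out=∅∪out(0)=∅
  fail(2) 'cb': from fail(1)=0 chase 'b': 0 ⇒ 0;  out=∅∪out(0)=∅
  fail(6) 'ca': from fail(1)=0 chase 'a': 0 ⇒ 0;  out=∅∪out(0)=∅
  fail(3) 'cba': from fail(2)=0 chase 'a': 0 ⇒ 0;  out=∅∪out(0)=∅
  fail(7) 'cad': from fail(6)=0 chase 'd': 0 ⇒ 0;  out={1}∪out(0)={1}
  fail(4) 'cbad': from fail(3)=0 chase 'd': 0 ⇒ 0;  out=∅∪out(0)=∅
  fail(5) 'cbada': from fail(4)=0 chase 'a': 0 ⇒ 0;  out={0}∪out(0)={0}

Text stream:
[0] read 'c'  n0⇒n1
[1] read 'b'  n1⇒n2
[2] read 'a'  n2⇒n3
[3] read 'd'  n3⇒n4
[4] read 'a'  n4⇒n5  emit P0@[0:4]
[5] read 'c'  n5⇒n1 (fail-walked)
[6] read 'b'  n1⇒n2
[7] read 'a'  n2⇒n3
[8] read 'd'  n3⇒n4
[9] read 'a'  n4⇒n5  emit P0@[5:9]
[10] read 'c'  n5⇒n1 (fail-walked)
[11] read 'a'  n1⇒n6
[12] read 'd'  n6⇒n7  emit P1@[10:12]
[13] read 'c'  n7⇒n1 (fail-walked)
[14] read 'a'  n1⇒n6
[15] read 'd'  n6⇒n7  emit P1@[13:15]
[16] read 'c'  n7⇒n1 (fail-walked)
[17] read 'c'  n1⇒n1 (fail-walked)
[18] read 'b'  n1⇒n2
[19] read 'a'  n2⇒n3
[20] read 'd'  n3⇒n4
[21] read 'a'  n4⇒n5  emit P0@[17:21]
[22] read 'c'  n5⇒n1 (fail-walked)
[23] read 'b'  n1⇒n2
[24] read 'a'  n2⇒n3
[25] read 'c'  n3⇒n1 (fail-walked)
[26] read 'b'  n1⇒n2
[27] read 'c'  n2⇒n1 (fail-walked)
[28] read 'a'  n1⇒n6
[29] read 'd'  n6⇒n7  emit P1@[27:29]
[30] read 'd'  n7⇒n0 (fail-walked)
[31] read 'c'  n0⇒n1
[32] read 'c'  n1⇒n1 (fail-walked)
[33] read 'b'  n1⇒n2
[34] read 'a'  n2⇒n3
[35] read 'd'  n3⇒n4
[36] read 'a'  n4⇒n5  emit P0@[32:36]
[37] read 'd'  n5⇒n0 (fail-walked)
[38] read 'a'  n0⇒n0
[39] read 'b'  n0⇒n0
[40] read 'c'  n0⇒n1
[41] read 'a'  n1⇒n6
[42] read 'd'  n6⇒n7  emit P1@[40:42]
[43] read 'c'  n7⇒n1 (fail-walked)
[44] read 'a'  n1⇒n6
[45] read 'd'  n6⇒n7  emit P1@[43:45]
[46] read 'c'  n7⇒n1 (fail-walked)
[47] read 'a'  n1⇒n6
[48] read 'd'  n6⇒n7  emit P1@[46:48]
[49] read 'c'  n7⇒n1 (fail-walked)
[50] read 'a'  n1⇒n6
[51] read 'd'  n6⇒n7  emit P1@[49:51]
[52] read 'd'  n7⇒n0 (fail-walked)
[53] read 'c'  n0⇒n1
[54] read 'c'  n1⇒n1 (fail-walked)
[55] read 'a'  n1⇒n6
[56] read 'd'  n6⇒n7  emit P1@[54:56]
[57] read 'c'  n7⇒n1 (fail-walked)
[58] read 'b'  n1⇒n2
[59] read 'a'  n2⇒n3
[60] read 'd'  n3⇒n4
[61] read 'a'  n4⇒n5  emit P0@[57:61]

All matches (sorted): [[4,0],[9,0],[12,1],[15,1],[21,0],[29,1],[36,0],[42,1],[45,1],[48,1],[51,1],[56,1],[61,0]]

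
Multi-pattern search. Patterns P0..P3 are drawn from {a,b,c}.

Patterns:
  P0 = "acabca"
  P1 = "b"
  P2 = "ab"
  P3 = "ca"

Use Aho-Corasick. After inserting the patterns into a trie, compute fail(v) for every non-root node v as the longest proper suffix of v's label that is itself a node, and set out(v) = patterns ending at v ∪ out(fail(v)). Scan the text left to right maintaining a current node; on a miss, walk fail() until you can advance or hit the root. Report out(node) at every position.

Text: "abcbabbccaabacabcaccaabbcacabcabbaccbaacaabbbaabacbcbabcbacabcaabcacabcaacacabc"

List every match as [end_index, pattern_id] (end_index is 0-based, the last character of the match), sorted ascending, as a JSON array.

Build:
Trie (insert patterns):
  n0 'ε': a→1 b→7 c→9
  n1 'a': b→8 c→2
  n2 'ac': a→3
  n3 'aca': b→4
  n4 'acab': c→5
  n5 'acabc': a→6
  n6 'acabca': ·  ←P0
  n7 'b': ·  ←P1
  n8 'ab': ·  ←P2
  n9 'c': a→10
  n10 'ca': ·  ←P3

BFS fail/out derivation:
  n1('a'): parent n0 fail=0; on 'a' 0 → fail=0;  out ∅∪∅=∅
  n7('b'): parent n0 fail=0; on 'b' 0 → fail=0;  out {1}∪∅={1}
  n9('c'): parent n0 fail=0; on 'c' 0 → fail=0;  out ∅∪∅=∅
  n2('ac'): parent n1 fail=0; on 'c' 0 → fail=9;  out ∅∪∅=∅
  n8('ab'): parent n1 fail=0; on 'b' 0 → fail=7;  out {2}∪{1}={1,2}
  n10('ca'): parent n9 fail=0; on 'a' 0 → fail=1;  out {3}∪∅={3}
  n3('aca'): parent n2 fail=9; on 'a' 9 → fail=10;  out ∅∪{3}={3}
  n4('acab'): parent n3 fail=10; on 'b' 10→1 → fail=8;  out ∅∪{1,2}={1,2}
  n5('acabc'): parent n4 fail=8; on 'c' 8→7→0 → fail=9;  out ∅∪∅=∅
  n6('acabca'): parent n5 fail=9; on 'a' 9 → fail=10;  out {0}∪{3}={0,3}

Text stream:
pos 0 'a': at 1
pos 1 'b': at 8  ** P1@[1:1],P2@[0:1]
pos 2 'c': at 9 (fail-walked)
pos 3 'b': at 7 (fail-walked)  ** P1@[3:3]
pos 4 'a': at 1 (fail-walked)
pos 5 'b': at 8  ** P1@[5:5],P2@[4:5]
pos 6 'b': at 7 (fail-walked)  ** P1@[6:6]
pos 7 'c': at 9 (fail-walked)
pos 8 'c': at 9 (fail-walked)
pos 9 'a': at 10  ** P3@[8:9]
pos 10 'a': at 1 (fail-walked)
pos 11 'b': at 8  ** P1@[11:11],P2@[10:11]
pos 12 'a': at 1 (fail-walked)
pos 13 'c': at 2
pos 14 'a': at 3  ** P3@[13:14]
pos 15 'b': at 4  ** P1@[15:15],P2@[14:15]
pos 16 'c': at 5
pos 17 'a': at 6  ** P0@[12:17],P3@[16:17]
pos 18 'c': at 2 (fail-walked)
pos 19 'c': at 9 (fail-walked)
pos 20 'a': at 10  ** P3@[19:20]
pos 21 'a': at 1 (fail-walked)
pos 22 'b': at 8  ** P1@[22:22],P2@[21:22]
pos 23 'b': at 7 (fail-walked)  ** P1@[23:23]
pos 24 'c': at 9 (fail-walked)
pos 25 'a': at 10  ** P3@[24:25]
pos 26 'c': at 2 (fail-walked)
pos 27 'a': at 3  ** P3@[26:27]
pos 28 'b': at 4  ** P1@[28:28],P2@[27:28]
pos 29 'c': at 5
pos 30 'a': at 6  ** P0@[25:30],P3@[29:30]
pos 31 'b': at 8 (fail-walked)  ** P1@[31:31],P2@[30:31]
pos 32 'b': at 7 (fail-walked)  ** P1@[32:32]
pos 33 'a': at 1 (fail-walked)
pos 34 'c': at 2
pos 35 'c': at 9 (fail-walked)
pos 36 'b': at 7 (fail-walked)  ** P1@[36:36]
pos 37 'a': at 1 (fail-walked)
pos 38 'a': at 1 (fail-walked)
pos 39 'c': at 2
pos 40 'a': at 3  ** P3@[39:40]
pos 41 'a': at 1 (fail-walked)
pos 42 'b': at 8  ** P1@[42:42],P2@[41:42]
pos 43 'b': at 7 (fail-walked)  ** P1@[43:43]
pos 44 'b': at 7 (fail-walked)  ** P1@[44:44]
pos 45 'a': at 1 (fail-walked)
pos 46 'a': at 1 (fail-walked)
pos 47 'b': at 8  ** P1@[47:47],P2@[46:47]
pos 48 'a': at 1 (fail-walked)
pos 49 'c': at 2
pos 50 'b': at 7 (fail-walked)  ** P1@[50:50]
pos 51 'c': at 9 (fail-walked)
pos 52 'b': at 7 (fail-walked)  ** P1@[52:52]
pos 53 'a': at 1 (fail-walked)
pos 54 'b': at 8  ** P1@[54:54],P2@[53:54]
pos 55 'c': at 9 (fail-walked)
pos 56 'b': at 7 (fail-walked)  ** P1@[56:56]
pos 57 'a': at 1 (fail-walked)
pos 58 'c': at 2
pos 59 'a': at 3  ** P3@[58:59]
pos 60 'b': at 4  ** P1@[60:60],P2@[59:60]
pos 61 'c': at 5
pos 62 'a': at 6  ** P0@[57:62],P3@[61:62]
pos 63 'a': at 1 (fail-walked)
pos 64 'b': at 8  ** P1@[64:64],P2@[63:64]
pos 65 'c': at 9 (fail-walked)
pos 66 'a': at 10  ** P3@[65:66]
pos 67 'c': at 2 (fail-walked)
pos 68 'a': at 3  ** P3@[67:68]
pos 69 'b': at 4  ** P1@[69:69],P2@[68:69]
pos 70 'c': at 5
pos 71 'a': at 6  ** P0@[66:71],P3@[70:71]
pos 72 'a': at 1 (fail-walked)
pos 73 'c': at 2
pos 74 'a': at 3  ** P3@[73:74]
pos 75 'c': at 2 (fail-walked)
pos 76 'a': at 3  ** P3@[75:76]
pos 77 'b': at 4  ** P1@[77:77],P2@[76:77]
pos 78 'c': at 5

All matches (sorted): [[1,1],[1,2],[3,1],[5,1],[5,2],[6,1],[9,3],[11,1],[11,2],[14,3],[15,1],[15,2],[17,0],[17,3],[20,3],[22,1],[22,2],[23,1],[25,3],[27,3],[28,1],[28,2],[30,0],[30,3],[31,1],[31,2],[32,1],[36,1],[40,3],[42,1],[42,2],[43,1],[44,1],[47,1],[47,2],[50,1],[52,1],[54,1],[54,2],[56,1],[59,3],[60,1],[60,2],[62,0],[62,3],[64,1],[64,2],[66,3],[68,3],[69,1],[69,2],[71,0],[71,3],[74,3],[76,3],[77,1],[77,2]]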